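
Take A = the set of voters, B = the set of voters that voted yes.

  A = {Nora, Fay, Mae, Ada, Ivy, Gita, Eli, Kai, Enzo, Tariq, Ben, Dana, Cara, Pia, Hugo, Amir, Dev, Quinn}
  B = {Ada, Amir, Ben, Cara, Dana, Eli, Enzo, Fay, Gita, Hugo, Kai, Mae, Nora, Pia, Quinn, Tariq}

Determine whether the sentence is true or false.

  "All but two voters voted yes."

The determiner here denotes the relation: |A ∖ B| = 2.
|A| = 18, |A ∩ B| = 16, |A ∖ B| = 2.
|A ∖ B| = 2, so the statement is true.

True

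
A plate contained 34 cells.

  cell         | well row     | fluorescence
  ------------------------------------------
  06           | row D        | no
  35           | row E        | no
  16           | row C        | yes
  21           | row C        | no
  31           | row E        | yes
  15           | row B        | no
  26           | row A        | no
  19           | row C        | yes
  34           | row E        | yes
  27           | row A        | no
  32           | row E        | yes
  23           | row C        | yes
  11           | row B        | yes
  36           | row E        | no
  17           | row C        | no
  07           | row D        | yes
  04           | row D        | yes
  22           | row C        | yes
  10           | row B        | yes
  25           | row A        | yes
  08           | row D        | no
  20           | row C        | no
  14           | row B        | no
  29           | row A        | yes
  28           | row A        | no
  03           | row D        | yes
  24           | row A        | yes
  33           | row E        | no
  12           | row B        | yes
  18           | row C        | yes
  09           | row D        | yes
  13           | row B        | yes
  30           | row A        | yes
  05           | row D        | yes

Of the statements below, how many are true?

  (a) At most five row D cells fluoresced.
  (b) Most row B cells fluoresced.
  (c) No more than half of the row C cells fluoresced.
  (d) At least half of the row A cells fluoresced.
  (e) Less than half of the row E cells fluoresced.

3

(a) row D: |A| = 7, |A ∩ B| = 5; needs |A ∩ B| ≤ 5 — true.
(b) row B: |A| = 6, |A ∩ B| = 4; needs |A ∩ B| > |A ∖ B| — true.
(c) row C: |A| = 8, |A ∩ B| = 5; needs |A ∩ B| ≤ |A ∖ B| — false.
(d) row A: |A| = 7, |A ∩ B| = 4; needs |A ∩ B| ≥ |A ∖ B| — true.
(e) row E: |A| = 6, |A ∩ B| = 3; needs |A ∩ B| < |A ∖ B| — false.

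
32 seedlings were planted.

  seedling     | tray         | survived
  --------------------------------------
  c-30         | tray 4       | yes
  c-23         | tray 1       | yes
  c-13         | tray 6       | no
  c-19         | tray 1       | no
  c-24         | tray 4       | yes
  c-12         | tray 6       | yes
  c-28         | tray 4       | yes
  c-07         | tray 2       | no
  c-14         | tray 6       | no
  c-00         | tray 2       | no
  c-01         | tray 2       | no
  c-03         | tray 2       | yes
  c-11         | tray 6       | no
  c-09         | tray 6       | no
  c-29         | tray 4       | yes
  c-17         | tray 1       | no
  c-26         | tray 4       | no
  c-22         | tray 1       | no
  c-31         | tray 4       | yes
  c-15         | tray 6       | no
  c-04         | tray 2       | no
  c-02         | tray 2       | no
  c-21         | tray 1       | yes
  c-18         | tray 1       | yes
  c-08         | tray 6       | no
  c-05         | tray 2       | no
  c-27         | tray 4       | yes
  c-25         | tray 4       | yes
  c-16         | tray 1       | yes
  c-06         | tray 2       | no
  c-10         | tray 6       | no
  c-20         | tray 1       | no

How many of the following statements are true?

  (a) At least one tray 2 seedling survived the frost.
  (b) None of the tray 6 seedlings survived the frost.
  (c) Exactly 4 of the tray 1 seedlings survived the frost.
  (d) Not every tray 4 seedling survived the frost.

3

(a) tray 2: |A| = 8, |A ∩ B| = 1; needs A ∩ B ≠ ∅ (|A ∩ B| ≥ 1) — true.
(b) tray 6: |A| = 8, |A ∩ B| = 1; needs A ∩ B = ∅ (|A ∩ B| = 0) — false.
(c) tray 1: |A| = 8, |A ∩ B| = 4; needs |A ∩ B| = 4 — true.
(d) tray 4: |A| = 8, |A ∩ B| = 7; needs A ⊄ B (|A ∖ B| ≥ 1) — true.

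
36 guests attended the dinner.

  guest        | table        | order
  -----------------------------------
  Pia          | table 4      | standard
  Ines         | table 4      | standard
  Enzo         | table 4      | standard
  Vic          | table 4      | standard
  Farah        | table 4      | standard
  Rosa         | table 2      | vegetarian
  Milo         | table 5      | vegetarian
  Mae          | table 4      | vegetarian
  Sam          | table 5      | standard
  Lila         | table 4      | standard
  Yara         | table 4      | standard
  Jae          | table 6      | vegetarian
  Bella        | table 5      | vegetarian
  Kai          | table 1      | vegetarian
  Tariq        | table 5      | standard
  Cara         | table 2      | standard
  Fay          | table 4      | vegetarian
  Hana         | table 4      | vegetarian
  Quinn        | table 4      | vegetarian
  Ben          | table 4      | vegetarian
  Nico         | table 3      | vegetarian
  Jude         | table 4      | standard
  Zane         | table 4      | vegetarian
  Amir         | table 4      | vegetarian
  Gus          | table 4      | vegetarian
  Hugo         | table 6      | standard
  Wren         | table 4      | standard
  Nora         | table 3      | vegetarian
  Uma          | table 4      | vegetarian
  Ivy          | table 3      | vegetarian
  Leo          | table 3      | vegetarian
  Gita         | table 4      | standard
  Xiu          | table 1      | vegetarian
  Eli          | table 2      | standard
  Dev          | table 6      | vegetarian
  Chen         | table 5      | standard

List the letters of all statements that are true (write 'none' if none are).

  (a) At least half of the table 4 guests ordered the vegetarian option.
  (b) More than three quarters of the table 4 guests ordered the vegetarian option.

none

|A| = 19, |A ∩ B| = 9, |A ∖ B| = 10.
(a) |A ∩ B| ≥ |A ∖ B|: fails.
(b) |A ∩ B| / |A| > 3/4: fails.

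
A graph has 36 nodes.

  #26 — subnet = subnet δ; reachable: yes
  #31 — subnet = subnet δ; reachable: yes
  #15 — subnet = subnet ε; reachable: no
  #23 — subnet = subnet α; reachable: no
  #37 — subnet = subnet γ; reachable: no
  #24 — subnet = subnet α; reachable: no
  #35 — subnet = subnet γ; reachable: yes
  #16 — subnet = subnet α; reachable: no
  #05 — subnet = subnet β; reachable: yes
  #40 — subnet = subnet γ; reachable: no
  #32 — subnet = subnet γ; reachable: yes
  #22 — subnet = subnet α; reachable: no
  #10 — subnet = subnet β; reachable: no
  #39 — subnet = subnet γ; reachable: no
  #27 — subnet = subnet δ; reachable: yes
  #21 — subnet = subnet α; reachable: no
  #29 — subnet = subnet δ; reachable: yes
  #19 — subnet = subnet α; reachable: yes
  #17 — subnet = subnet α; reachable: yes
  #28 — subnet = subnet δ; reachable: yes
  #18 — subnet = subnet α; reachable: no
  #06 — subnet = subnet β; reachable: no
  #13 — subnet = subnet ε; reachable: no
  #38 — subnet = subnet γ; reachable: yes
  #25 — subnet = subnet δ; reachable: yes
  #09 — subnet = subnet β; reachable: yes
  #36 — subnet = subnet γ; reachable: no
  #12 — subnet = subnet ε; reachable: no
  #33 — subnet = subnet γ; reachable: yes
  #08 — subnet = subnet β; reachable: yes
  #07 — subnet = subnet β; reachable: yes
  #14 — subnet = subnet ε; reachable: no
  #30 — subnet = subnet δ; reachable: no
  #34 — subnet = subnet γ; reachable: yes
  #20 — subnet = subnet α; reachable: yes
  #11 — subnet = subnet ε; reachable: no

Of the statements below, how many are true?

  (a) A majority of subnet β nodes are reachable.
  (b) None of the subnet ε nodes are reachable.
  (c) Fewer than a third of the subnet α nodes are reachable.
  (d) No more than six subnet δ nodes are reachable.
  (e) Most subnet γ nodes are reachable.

(a) subnet β: |A| = 6, |A ∩ B| = 4; needs |A ∩ B| > |A ∖ B| — true.
(b) subnet ε: |A| = 5, |A ∩ B| = 0; needs A ∩ B = ∅ (|A ∩ B| = 0) — true.
(c) subnet α: |A| = 9, |A ∩ B| = 3; needs |A ∩ B| / |A| < 1/3 — false.
(d) subnet δ: |A| = 7, |A ∩ B| = 6; needs |A ∩ B| ≤ 6 — true.
(e) subnet γ: |A| = 9, |A ∩ B| = 5; needs |A ∩ B| > |A ∖ B| — true.

4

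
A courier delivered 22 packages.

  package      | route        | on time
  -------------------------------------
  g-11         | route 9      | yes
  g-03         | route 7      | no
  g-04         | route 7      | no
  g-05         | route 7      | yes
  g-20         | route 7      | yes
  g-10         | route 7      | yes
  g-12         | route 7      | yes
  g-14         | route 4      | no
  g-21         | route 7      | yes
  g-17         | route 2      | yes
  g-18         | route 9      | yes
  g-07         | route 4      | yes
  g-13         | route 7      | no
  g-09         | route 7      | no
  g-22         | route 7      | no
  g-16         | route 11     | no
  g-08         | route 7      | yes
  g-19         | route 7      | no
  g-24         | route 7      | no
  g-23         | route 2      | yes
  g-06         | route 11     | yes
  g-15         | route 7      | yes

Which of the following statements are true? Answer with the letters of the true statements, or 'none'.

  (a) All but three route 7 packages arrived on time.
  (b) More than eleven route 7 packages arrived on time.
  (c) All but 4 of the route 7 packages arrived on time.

|A| = 14, |A ∩ B| = 7, |A ∖ B| = 7.
(a) |A ∖ B| = 3: fails.
(b) |A ∩ B| > 11: fails.
(c) |A ∖ B| = 4: fails.

none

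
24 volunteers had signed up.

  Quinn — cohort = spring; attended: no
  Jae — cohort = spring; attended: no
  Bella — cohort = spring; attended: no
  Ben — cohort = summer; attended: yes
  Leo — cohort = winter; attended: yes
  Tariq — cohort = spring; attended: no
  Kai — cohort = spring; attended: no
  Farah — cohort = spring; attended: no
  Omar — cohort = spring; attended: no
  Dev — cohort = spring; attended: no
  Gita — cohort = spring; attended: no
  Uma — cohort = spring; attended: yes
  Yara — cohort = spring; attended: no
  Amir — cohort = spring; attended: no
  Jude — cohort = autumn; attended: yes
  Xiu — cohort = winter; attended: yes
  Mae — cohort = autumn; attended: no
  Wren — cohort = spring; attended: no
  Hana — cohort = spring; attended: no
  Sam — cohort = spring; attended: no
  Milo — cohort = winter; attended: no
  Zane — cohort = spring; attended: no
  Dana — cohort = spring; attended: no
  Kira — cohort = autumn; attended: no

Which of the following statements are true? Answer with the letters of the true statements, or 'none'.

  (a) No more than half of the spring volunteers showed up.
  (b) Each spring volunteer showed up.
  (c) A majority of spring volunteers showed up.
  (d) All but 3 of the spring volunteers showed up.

(a)

|A| = 17, |A ∩ B| = 1, |A ∖ B| = 16.
(a) |A ∩ B| ≤ |A ∖ B|: holds.
(b) A ⊆ B, i.e. every element of A is in B (|A ∖ B| = 0): fails.
(c) |A ∩ B| > |A ∖ B|: fails.
(d) |A ∖ B| = 3: fails.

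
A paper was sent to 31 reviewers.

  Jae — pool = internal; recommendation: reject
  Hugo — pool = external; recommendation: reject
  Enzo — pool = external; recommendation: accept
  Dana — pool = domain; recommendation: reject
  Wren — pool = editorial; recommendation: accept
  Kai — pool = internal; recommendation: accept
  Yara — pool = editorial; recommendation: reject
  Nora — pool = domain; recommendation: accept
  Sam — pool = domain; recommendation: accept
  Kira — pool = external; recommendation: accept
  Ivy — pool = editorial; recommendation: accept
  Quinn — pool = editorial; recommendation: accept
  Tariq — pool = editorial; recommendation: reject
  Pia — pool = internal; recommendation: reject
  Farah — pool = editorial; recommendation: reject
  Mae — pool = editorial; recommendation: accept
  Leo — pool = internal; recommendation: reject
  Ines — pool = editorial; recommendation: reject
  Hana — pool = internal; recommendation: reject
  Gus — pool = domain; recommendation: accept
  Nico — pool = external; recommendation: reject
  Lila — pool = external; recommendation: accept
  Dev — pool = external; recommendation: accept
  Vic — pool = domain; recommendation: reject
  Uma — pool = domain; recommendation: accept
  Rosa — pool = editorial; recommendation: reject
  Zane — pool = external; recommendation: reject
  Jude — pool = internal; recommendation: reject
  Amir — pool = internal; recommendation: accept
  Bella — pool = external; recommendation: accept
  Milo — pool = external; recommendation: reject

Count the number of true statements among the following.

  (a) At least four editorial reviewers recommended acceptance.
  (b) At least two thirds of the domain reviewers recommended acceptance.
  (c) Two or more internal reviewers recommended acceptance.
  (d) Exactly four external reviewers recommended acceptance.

3

(a) editorial: |A| = 9, |A ∩ B| = 4; needs |A ∩ B| ≥ 4 — true.
(b) domain: |A| = 6, |A ∩ B| = 4; needs |A ∩ B| / |A| ≥ 2/3 — true.
(c) internal: |A| = 7, |A ∩ B| = 2; needs |A ∩ B| ≥ 2 — true.
(d) external: |A| = 9, |A ∩ B| = 5; needs |A ∩ B| = 4 — false.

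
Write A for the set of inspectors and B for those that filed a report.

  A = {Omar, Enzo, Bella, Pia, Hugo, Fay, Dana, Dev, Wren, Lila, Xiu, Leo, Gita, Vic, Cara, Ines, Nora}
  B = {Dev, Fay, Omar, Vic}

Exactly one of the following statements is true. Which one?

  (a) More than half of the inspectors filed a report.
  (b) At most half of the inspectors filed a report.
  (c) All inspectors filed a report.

(b)

|A| = 17, |A ∩ B| = 4, |A ∖ B| = 13.
(a) requires |A ∩ B| > |A ∖ B|: false.
(b) requires |A ∩ B| ≤ |A ∖ B|: true.
(c) requires A ⊆ B, i.e. every element of A is in B (|A ∖ B| = 0): false.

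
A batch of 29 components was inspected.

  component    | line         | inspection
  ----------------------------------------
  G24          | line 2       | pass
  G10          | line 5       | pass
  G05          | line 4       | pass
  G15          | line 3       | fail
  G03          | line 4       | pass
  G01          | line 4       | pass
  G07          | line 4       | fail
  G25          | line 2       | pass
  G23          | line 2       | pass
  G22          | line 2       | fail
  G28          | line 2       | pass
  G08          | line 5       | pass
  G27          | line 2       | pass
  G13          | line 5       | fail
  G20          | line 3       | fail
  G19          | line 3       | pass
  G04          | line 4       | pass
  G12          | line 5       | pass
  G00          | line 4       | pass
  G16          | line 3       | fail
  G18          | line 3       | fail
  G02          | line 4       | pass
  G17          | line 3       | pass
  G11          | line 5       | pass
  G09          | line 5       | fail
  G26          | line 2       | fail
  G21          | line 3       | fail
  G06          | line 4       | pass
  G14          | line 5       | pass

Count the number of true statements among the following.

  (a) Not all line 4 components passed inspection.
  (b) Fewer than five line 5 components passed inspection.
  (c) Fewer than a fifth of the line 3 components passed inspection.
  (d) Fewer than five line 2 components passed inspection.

(a) line 4: |A| = 8, |A ∩ B| = 7; needs A ⊄ B (|A ∖ B| ≥ 1) — true.
(b) line 5: |A| = 7, |A ∩ B| = 5; needs |A ∩ B| < 5 — false.
(c) line 3: |A| = 7, |A ∩ B| = 2; needs |A ∩ B| / |A| < 1/5 — false.
(d) line 2: |A| = 7, |A ∩ B| = 5; needs |A ∩ B| < 5 — false.

1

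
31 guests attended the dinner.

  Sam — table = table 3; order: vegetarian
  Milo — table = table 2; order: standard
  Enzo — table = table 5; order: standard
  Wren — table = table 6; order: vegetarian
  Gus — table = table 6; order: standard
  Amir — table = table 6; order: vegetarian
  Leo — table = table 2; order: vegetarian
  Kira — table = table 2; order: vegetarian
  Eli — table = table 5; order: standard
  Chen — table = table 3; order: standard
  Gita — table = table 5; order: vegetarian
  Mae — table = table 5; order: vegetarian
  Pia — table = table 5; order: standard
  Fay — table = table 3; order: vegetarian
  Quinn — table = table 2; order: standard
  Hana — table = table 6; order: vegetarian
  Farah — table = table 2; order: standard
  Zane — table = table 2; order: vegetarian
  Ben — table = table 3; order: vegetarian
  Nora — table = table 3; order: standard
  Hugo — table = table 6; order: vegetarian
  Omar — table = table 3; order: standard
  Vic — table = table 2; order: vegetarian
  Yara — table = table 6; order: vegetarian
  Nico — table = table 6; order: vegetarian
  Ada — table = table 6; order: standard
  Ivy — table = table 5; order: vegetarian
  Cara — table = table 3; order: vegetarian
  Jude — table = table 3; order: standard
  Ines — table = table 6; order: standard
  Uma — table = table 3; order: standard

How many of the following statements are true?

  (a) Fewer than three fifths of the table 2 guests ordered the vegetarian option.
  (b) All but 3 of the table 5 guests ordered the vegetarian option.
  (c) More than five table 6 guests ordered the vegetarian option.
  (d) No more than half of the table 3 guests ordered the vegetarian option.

4

(a) table 2: |A| = 7, |A ∩ B| = 4; needs |A ∩ B| / |A| < 3/5 — true.
(b) table 5: |A| = 6, |A ∩ B| = 3; needs |A ∖ B| = 3 — true.
(c) table 6: |A| = 9, |A ∩ B| = 6; needs |A ∩ B| > 5 — true.
(d) table 3: |A| = 9, |A ∩ B| = 4; needs |A ∩ B| ≤ |A ∖ B| — true.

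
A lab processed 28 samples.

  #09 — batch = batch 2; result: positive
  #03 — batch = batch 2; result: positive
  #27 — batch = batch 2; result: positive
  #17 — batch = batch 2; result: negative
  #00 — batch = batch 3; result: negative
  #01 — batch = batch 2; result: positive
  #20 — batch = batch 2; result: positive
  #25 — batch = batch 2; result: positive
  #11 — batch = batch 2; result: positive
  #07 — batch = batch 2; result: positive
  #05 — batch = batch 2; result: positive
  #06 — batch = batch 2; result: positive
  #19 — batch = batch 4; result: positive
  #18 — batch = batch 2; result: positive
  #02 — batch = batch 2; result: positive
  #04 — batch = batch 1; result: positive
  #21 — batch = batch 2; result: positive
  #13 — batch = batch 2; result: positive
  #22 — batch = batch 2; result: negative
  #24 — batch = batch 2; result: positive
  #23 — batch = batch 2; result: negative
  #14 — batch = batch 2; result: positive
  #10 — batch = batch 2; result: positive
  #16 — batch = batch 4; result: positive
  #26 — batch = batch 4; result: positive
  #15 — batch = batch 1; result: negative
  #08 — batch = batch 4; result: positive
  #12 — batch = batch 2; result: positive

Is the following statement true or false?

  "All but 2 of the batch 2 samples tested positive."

False

Truth condition: |A ∖ B| = 2.
|A| = 21, |A ∩ B| = 18, |A ∖ B| = 3.
|A ∖ B| = 3, so the statement is false.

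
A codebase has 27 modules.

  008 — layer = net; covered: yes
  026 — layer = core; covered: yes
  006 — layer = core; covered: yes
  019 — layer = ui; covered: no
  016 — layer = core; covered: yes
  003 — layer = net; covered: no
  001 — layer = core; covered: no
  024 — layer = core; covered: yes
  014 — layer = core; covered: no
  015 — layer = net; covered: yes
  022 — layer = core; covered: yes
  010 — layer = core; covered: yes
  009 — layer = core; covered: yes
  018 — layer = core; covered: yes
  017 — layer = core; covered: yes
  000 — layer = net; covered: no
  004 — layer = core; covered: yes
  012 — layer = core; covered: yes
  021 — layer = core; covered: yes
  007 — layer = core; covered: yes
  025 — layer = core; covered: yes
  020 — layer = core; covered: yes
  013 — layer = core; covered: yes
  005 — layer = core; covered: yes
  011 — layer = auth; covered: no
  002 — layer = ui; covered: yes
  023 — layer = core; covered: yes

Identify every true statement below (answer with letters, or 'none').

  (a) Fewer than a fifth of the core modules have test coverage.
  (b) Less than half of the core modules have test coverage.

none

|A| = 20, |A ∩ B| = 18, |A ∖ B| = 2.
(a) |A ∩ B| / |A| < 1/5: fails.
(b) |A ∩ B| < |A ∖ B|: fails.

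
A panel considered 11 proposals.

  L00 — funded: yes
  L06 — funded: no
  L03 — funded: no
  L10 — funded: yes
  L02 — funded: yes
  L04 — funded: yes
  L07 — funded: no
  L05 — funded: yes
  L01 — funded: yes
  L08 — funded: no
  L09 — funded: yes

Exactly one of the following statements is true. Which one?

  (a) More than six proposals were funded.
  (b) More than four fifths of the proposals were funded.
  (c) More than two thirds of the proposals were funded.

(a)

|A| = 11, |A ∩ B| = 7, |A ∖ B| = 4.
(a) requires |A ∩ B| > 6: true.
(b) requires |A ∩ B| / |A| > 4/5: false.
(c) requires |A ∩ B| / |A| > 2/3: false.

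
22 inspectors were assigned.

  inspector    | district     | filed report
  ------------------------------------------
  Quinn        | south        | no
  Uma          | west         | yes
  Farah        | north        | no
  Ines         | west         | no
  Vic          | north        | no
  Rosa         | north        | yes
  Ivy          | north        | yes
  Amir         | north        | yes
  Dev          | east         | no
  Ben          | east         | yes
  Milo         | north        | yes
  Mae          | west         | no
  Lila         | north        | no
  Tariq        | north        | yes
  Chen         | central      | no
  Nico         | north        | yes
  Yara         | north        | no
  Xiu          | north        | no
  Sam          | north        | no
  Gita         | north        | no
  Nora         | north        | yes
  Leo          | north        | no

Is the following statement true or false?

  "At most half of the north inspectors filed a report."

True

'At most half of the north inspectors filed a report' holds iff |A ∩ B| ≤ |A ∖ B|.
|A| = 15, |A ∩ B| = 7, |A ∖ B| = 8.
7 < 8, so the statement is true.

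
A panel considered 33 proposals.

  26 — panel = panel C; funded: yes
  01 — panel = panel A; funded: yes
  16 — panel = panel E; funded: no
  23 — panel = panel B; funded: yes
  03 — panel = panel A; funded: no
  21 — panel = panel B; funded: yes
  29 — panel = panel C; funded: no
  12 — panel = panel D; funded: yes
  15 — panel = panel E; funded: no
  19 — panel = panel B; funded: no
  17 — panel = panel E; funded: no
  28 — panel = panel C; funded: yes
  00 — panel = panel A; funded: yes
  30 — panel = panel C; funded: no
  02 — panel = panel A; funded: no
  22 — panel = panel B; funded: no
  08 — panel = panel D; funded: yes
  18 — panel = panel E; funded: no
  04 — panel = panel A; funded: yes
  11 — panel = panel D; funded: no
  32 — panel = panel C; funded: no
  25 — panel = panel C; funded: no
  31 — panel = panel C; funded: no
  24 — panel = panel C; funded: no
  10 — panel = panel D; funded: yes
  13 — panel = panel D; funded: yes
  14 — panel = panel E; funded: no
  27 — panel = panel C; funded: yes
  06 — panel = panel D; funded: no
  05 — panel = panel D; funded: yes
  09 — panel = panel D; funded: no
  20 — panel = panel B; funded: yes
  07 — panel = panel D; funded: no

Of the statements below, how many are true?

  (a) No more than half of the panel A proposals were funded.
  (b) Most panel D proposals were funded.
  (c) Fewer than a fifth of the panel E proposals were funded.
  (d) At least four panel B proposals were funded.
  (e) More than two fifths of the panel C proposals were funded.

(a) panel A: |A| = 5, |A ∩ B| = 3; needs |A ∩ B| ≤ |A ∖ B| — false.
(b) panel D: |A| = 9, |A ∩ B| = 5; needs |A ∩ B| > |A ∖ B| — true.
(c) panel E: |A| = 5, |A ∩ B| = 0; needs |A ∩ B| / |A| < 1/5 — true.
(d) panel B: |A| = 5, |A ∩ B| = 3; needs |A ∩ B| ≥ 4 — false.
(e) panel C: |A| = 9, |A ∩ B| = 3; needs |A ∩ B| / |A| > 2/5 — false.

2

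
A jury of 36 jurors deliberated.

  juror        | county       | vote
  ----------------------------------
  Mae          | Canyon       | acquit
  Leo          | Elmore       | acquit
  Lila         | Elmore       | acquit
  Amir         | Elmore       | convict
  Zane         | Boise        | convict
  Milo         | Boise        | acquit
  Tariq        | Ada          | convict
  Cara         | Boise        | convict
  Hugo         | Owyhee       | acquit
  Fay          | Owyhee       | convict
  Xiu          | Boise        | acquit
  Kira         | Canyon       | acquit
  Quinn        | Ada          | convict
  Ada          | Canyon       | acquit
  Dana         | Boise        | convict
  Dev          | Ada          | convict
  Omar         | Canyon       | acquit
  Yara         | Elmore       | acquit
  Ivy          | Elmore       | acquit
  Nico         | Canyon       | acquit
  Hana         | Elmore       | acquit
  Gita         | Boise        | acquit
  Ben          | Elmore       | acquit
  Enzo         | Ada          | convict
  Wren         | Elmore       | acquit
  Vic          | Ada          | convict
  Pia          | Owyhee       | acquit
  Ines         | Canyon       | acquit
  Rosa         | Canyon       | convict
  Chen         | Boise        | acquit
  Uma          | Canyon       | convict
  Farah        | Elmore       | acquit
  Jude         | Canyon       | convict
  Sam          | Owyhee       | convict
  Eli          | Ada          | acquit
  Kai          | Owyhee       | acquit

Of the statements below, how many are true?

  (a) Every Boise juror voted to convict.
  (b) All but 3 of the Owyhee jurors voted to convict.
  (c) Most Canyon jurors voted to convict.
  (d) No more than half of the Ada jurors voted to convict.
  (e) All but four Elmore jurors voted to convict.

(a) Boise: |A| = 7, |A ∩ B| = 3; needs A ⊆ B, i.e. every element of A is in B (|A ∖ B| = 0) — false.
(b) Owyhee: |A| = 5, |A ∩ B| = 2; needs |A ∖ B| = 3 — true.
(c) Canyon: |A| = 9, |A ∩ B| = 3; needs |A ∩ B| > |A ∖ B| — false.
(d) Ada: |A| = 6, |A ∩ B| = 5; needs |A ∩ B| ≤ |A ∖ B| — false.
(e) Elmore: |A| = 9, |A ∩ B| = 1; needs |A ∖ B| = 4 — false.

1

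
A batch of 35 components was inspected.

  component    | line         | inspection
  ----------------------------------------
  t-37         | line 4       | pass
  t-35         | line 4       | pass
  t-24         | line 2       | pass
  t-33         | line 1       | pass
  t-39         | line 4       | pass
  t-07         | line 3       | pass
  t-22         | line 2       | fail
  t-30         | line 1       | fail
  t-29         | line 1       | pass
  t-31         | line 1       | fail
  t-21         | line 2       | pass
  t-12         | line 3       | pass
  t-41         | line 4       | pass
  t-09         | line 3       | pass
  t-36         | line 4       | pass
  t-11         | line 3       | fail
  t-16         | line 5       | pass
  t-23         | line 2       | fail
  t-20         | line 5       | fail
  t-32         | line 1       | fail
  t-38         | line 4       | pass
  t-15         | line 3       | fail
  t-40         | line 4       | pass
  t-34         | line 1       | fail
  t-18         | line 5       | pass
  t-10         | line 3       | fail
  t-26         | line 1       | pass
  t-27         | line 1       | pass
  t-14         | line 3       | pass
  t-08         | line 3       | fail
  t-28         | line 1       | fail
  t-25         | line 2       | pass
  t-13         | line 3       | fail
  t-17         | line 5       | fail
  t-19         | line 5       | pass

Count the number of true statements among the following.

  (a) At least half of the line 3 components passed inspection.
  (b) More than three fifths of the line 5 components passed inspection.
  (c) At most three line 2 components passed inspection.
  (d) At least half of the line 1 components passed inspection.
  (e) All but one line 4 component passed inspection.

1

(a) line 3: |A| = 9, |A ∩ B| = 4; needs |A ∩ B| ≥ |A ∖ B| — false.
(b) line 5: |A| = 5, |A ∩ B| = 3; needs |A ∩ B| / |A| > 3/5 — false.
(c) line 2: |A| = 5, |A ∩ B| = 3; needs |A ∩ B| ≤ 3 — true.
(d) line 1: |A| = 9, |A ∩ B| = 4; needs |A ∩ B| ≥ |A ∖ B| — false.
(e) line 4: |A| = 7, |A ∩ B| = 7; needs |A ∖ B| = 1 — false.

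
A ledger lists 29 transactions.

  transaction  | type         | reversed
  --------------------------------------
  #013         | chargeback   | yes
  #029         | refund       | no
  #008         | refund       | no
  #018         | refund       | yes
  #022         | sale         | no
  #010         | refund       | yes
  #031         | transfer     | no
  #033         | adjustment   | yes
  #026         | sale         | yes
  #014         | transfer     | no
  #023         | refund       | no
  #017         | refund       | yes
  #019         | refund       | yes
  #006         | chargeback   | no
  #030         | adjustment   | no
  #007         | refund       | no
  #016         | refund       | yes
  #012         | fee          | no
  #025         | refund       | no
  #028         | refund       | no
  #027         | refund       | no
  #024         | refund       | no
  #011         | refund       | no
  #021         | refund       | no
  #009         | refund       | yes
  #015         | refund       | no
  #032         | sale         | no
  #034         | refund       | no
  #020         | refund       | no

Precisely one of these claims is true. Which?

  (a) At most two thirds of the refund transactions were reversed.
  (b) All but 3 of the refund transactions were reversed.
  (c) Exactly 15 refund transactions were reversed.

(a)

|A| = 19, |A ∩ B| = 6, |A ∖ B| = 13.
(a) requires |A ∩ B| / |A| ≤ 2/3: true.
(b) requires |A ∖ B| = 3: false.
(c) requires |A ∩ B| = 15: false.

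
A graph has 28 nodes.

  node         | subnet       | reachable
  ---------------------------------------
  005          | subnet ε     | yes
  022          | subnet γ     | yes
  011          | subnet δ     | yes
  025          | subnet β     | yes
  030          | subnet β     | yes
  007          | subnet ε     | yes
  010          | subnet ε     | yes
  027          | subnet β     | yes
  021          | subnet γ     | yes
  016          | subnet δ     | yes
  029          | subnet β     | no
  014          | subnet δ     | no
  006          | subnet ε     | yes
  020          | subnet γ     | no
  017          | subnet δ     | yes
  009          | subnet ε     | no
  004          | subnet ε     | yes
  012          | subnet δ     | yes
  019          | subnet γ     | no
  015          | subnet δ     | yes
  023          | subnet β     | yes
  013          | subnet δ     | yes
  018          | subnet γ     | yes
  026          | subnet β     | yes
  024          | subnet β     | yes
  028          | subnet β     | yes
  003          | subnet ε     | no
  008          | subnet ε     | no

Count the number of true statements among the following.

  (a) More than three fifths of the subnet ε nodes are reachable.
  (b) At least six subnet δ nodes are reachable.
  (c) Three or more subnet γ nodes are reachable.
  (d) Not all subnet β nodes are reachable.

4

(a) subnet ε: |A| = 8, |A ∩ B| = 5; needs |A ∩ B| / |A| > 3/5 — true.
(b) subnet δ: |A| = 7, |A ∩ B| = 6; needs |A ∩ B| ≥ 6 — true.
(c) subnet γ: |A| = 5, |A ∩ B| = 3; needs |A ∩ B| ≥ 3 — true.
(d) subnet β: |A| = 8, |A ∩ B| = 7; needs A ⊄ B (|A ∖ B| ≥ 1) — true.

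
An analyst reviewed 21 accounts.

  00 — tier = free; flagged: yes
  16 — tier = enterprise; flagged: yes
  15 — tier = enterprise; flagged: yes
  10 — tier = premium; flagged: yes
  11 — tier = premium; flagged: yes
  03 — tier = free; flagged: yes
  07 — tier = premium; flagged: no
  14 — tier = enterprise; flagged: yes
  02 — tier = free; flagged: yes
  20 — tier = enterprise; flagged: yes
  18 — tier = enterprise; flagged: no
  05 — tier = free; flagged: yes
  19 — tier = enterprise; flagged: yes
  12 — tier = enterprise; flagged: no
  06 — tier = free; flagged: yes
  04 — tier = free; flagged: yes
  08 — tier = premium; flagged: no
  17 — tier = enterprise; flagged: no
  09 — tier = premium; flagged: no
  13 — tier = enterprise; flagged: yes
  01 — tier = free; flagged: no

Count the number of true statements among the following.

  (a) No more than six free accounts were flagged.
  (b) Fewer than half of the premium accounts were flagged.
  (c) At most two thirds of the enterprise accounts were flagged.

(a) free: |A| = 7, |A ∩ B| = 6; needs |A ∩ B| ≤ 6 — true.
(b) premium: |A| = 5, |A ∩ B| = 2; needs |A ∩ B| < |A ∖ B| — true.
(c) enterprise: |A| = 9, |A ∩ B| = 6; needs |A ∩ B| / |A| ≤ 2/3 — true.

3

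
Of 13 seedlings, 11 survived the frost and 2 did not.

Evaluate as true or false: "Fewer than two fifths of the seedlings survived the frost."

False

Truth condition: |A ∩ B| / |A| < 2/5.
|A| = 13, |A ∩ B| = 11, |A ∖ B| = 2.
|A ∩ B|/|A| = 11/13, so the statement is false.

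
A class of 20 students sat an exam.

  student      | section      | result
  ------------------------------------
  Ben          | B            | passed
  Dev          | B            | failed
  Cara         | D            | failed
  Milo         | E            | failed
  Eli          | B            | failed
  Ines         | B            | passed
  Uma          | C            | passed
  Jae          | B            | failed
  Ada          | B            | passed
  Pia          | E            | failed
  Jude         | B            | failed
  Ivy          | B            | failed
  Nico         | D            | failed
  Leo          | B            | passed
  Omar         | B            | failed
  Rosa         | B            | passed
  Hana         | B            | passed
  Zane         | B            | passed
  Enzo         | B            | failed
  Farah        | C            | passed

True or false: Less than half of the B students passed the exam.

The determiner here denotes the relation: |A ∩ B| < |A ∖ B|.
A (the restrictor) = {Ben, Dev, Eli, Ines, Jae, Ada, Jude, Ivy, Leo, Omar, Rosa, Hana, Zane, Enzo}, |A| = 14.
A ∩ B = {Ben, Ines, Ada, Leo, Rosa, Hana, Zane}, so |A ∩ B| = 7.
A ∖ B = {Dev, Eli, Jae, Jude, Ivy, Omar, Enzo}, so |A ∖ B| = 7.
7 = 7, so the statement is false.

False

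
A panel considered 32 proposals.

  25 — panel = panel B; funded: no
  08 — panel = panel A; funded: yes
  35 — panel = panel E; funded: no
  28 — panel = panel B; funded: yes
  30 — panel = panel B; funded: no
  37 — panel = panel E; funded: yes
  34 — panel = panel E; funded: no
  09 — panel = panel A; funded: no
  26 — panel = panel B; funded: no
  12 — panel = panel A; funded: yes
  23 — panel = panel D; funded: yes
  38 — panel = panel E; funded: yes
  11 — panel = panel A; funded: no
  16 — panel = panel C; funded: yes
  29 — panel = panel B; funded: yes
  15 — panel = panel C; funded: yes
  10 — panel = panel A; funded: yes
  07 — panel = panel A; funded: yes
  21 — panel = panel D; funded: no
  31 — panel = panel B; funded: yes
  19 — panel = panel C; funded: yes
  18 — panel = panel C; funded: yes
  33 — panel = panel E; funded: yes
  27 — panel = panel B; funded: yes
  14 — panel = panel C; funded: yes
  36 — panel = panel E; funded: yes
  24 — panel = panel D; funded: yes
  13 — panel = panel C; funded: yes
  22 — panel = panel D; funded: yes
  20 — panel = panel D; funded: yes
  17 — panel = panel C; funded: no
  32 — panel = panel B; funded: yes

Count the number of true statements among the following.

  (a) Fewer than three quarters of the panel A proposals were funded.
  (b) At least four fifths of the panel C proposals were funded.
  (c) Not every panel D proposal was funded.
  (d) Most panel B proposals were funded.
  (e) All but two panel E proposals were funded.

(a) panel A: |A| = 6, |A ∩ B| = 4; needs |A ∩ B| / |A| < 3/4 — true.
(b) panel C: |A| = 7, |A ∩ B| = 6; needs |A ∩ B| / |A| ≥ 4/5 — true.
(c) panel D: |A| = 5, |A ∩ B| = 4; needs A ⊄ B (|A ∖ B| ≥ 1) — true.
(d) panel B: |A| = 8, |A ∩ B| = 5; needs |A ∩ B| > |A ∖ B| — true.
(e) panel E: |A| = 6, |A ∩ B| = 4; needs |A ∖ B| = 2 — true.

5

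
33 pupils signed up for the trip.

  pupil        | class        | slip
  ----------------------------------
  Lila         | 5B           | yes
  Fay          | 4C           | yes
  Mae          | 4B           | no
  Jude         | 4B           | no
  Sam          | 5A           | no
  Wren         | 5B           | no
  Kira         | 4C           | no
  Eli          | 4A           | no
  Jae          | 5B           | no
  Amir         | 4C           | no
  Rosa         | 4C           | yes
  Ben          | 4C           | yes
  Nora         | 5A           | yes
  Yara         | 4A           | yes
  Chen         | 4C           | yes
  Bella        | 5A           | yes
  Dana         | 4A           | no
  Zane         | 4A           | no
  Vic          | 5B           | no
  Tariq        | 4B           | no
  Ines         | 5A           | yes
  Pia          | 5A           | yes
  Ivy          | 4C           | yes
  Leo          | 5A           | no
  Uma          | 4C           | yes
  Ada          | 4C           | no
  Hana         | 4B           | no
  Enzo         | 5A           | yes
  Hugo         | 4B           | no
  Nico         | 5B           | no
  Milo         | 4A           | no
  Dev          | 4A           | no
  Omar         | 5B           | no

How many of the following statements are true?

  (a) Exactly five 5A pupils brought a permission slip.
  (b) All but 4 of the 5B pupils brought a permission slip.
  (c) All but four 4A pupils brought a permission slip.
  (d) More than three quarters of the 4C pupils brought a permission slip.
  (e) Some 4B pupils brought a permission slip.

(a) 5A: |A| = 7, |A ∩ B| = 5; needs |A ∩ B| = 5 — true.
(b) 5B: |A| = 6, |A ∩ B| = 1; needs |A ∖ B| = 4 — false.
(c) 4A: |A| = 6, |A ∩ B| = 1; needs |A ∖ B| = 4 — false.
(d) 4C: |A| = 9, |A ∩ B| = 6; needs |A ∩ B| / |A| > 3/4 — false.
(e) 4B: |A| = 5, |A ∩ B| = 0; needs A ∩ B ≠ ∅ (|A ∩ B| ≥ 1) — false.

1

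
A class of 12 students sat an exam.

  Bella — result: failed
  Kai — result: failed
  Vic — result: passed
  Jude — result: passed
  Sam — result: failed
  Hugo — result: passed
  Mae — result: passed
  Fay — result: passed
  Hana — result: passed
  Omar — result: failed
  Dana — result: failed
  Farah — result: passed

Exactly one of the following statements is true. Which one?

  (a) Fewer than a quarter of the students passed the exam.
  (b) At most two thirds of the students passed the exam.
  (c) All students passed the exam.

|A| = 12, |A ∩ B| = 7, |A ∖ B| = 5.
(a) requires |A ∩ B| / |A| < 1/4: false.
(b) requires |A ∩ B| / |A| ≤ 2/3: true.
(c) requires A ⊆ B, i.e. every element of A is in B (|A ∖ B| = 0): false.

(b)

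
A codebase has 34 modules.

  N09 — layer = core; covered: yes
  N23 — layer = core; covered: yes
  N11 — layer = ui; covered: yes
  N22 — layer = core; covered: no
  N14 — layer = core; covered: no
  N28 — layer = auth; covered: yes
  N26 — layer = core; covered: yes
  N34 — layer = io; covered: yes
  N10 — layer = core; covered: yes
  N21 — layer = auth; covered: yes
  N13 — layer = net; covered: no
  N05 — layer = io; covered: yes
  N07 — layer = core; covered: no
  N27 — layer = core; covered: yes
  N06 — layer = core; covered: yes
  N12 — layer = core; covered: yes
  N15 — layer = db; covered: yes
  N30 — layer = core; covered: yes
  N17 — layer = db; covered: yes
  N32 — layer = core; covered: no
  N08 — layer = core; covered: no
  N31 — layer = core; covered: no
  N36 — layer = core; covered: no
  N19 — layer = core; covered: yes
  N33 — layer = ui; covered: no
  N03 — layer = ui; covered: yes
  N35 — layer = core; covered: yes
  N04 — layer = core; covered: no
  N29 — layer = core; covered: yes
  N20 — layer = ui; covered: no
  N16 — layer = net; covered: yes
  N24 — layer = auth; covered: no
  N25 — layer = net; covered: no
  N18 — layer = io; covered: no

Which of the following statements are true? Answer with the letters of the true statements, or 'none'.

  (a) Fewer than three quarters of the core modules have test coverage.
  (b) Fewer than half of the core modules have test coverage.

|A| = 19, |A ∩ B| = 11, |A ∖ B| = 8.
(a) |A ∩ B| / |A| < 3/4: holds.
(b) |A ∩ B| < |A ∖ B|: fails.

(a)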